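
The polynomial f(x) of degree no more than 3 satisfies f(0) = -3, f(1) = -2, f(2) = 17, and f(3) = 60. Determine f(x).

f(x) = x^3 + 6x^2 - 6x - 3

Write f(x) = ax^3 + bx^2 + cx + d. Substituting each data point gives a linear system:
  d = -3
  a + b + c + d = -2
  8a + 4b + 2c + d = 17
  27a + 9b + 3c + d = 60
Solving the system yields a = 1, b = 6, c = -6, d = -3.
So f(x) = x^3 + 6x^2 - 6x - 3.
Check: f(2) = 17. ✓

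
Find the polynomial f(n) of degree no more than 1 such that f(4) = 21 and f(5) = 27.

Write f(n) = an + b. Substituting each data point gives a linear system:
  4a + b = 21
  5a + b = 27
Solving the system yields a = 6, b = -3.
So f(n) = 6n - 3.
Check: f(5) = 27. ✓

f(n) = 6n - 3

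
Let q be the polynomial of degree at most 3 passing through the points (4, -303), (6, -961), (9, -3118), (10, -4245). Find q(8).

Write q(s) = as^3 + bs^2 + cs + d. Substituting each data point gives a linear system:
  64a + 16b + 4c + d = -303
  216a + 36b + 6c + d = -961
  729a + 81b + 9c + d = -3118
  1000a + 100b + 10c + d = -4245
Solving the system yields a = -4, b = -2, c = -5, d = 5.
So q(s) = -4s^3 - 2s^2 - 5s + 5.
Then q(8) = -2211.

-2211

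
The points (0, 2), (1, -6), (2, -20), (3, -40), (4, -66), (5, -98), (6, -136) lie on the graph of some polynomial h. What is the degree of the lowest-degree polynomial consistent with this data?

Forward differences of the values at u = 0, 1, 2, 3, 4, 5, 6:
  h  : 2  -6  -20  -40  -66  -98  -136
  Δ  : -8  -14  -20  -26  -32  -38
  Δ^2: -6  -6  -6  -6  -6
  Δ^3: 0  0  0  0
  Δ^4: 0  0  0
  Δ^5: 0  0
  Δ^6: 0
The second differences are constant (-6) and nonzero, while all higher differences vanish, so the minimal degree is 2.

2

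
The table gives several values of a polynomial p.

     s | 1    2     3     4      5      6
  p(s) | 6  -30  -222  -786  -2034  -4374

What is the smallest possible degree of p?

Forward differences of the values at s = 1, 2, 3, 4, 5, 6:
  p  : 6  -30  -222  -786  -2034  -4374
  Δ  : -36  -192  -564  -1248  -2340
  Δ^2: -156  -372  -684  -1092
  Δ^3: -216  -312  -408
  Δ^4: -96  -96
  Δ^5: 0
The fourth differences are constant (-96) and nonzero, while all higher differences vanish, so the minimal degree is 4.

4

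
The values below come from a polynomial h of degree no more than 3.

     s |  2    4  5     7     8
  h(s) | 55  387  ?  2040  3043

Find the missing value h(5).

748

The 4 known points determine the degree-3 polynomial uniquely.
Write h(s) = as^3 + bs^2 + cs + d. Substituting each data point gives a linear system:
  8a + 4b + 2c + d = 55
  64a + 16b + 4c + d = 387
  343a + 49b + 7c + d = 2040
  512a + 64b + 8c + d = 3043
Solving the system yields a = 6, b = -1, c = 4, d = 3.
So h(s) = 6s³ - s² + 4s + 3.
Then h(5) = 748.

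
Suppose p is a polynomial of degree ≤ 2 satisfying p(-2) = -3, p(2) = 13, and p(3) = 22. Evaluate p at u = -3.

Write p(u) = au^2 + bu + c. Substituting each data point gives a linear system:
  4a - 2b + c = -3
  4a + 2b + c = 13
  9a + 3b + c = 22
Solving the system yields a = 1, b = 4, c = 1.
So p(u) = u^2 + 4u + 1.
Then p(-3) = -2.

-2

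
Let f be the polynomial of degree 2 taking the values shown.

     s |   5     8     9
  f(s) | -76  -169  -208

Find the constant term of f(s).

Write f(s) = as^2 + bs + c. Substituting each data point gives a linear system:
  25a + 5b + c = -76
  64a + 8b + c = -169
  81a + 9b + c = -208
Solving the system yields a = -2, b = -5, c = -1.
So f(s) = -2s^2 - 5s - 1.
The constant term is -1.

-1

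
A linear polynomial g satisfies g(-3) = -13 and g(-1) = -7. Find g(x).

Write g(x) = ax + b. Substituting each data point gives a linear system:
  -3a + b = -13
  -a + b = -7
Solving the system yields a = 3, b = -4.
So g(x) = 3x - 4.
Check: g(-1) = -7. ✓

g(x) = 3x - 4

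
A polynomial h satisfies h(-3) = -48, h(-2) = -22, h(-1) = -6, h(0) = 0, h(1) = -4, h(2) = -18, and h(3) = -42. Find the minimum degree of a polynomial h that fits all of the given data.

Forward differences of the values at n = -3, -2, -1, 0, 1, 2, 3:
  h  : -48  -22  -6  0  -4  -18  -42
  Δ  : 26  16  6  -4  -14  -24
  Δ^2: -10  -10  -10  -10  -10
  Δ^3: 0  0  0  0
  Δ^4: 0  0  0
  Δ^5: 0  0
  Δ^6: 0
The second differences are constant (-10) and nonzero, while all higher differences vanish, so the minimal degree is 2.

2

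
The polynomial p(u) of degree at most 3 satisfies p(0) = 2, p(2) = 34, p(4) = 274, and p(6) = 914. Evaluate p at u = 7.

Write p(u) = au^3 + bu^2 + cu + d. Substituting each data point gives a linear system:
  d = 2
  8a + 4b + 2c + d = 34
  64a + 16b + 4c + d = 274
  216a + 36b + 6c + d = 914
Solving the system yields a = 4, b = 2, c = -4, d = 2.
So p(u) = 4u^3 + 2u^2 - 4u + 2.
Then p(7) = 1444.

1444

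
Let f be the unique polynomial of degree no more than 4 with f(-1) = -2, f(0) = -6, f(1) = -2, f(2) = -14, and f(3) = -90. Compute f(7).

Using the Lagrange interpolation formula with nodes -1, 0, 1, 2, 3:
  L_0(n) = n(n - 1)(n - 2)(n - 3) / 24
  L_1(n) = (n + 1)(n - 1)(n - 2)(n - 3) / -6
  L_2(n) = (n + 1)n(n - 2)(n - 3) / 4
  L_3(n) = (n + 1)n(n - 1)(n - 3) / -6
  L_4(n) = (n + 1)n(n - 1)(n - 2) / 24
Then f(n) = -2·L_0(n) - 6·L_1(n) - 2·L_2(n) - 14·L_3(n) - 90·L_4(n).
Expanding and collecting terms gives f(n) = -n⁴ - 2n³ + 5n² + 2n - 6.
Evaluating at n = 7: f(7) = -2834.

-2834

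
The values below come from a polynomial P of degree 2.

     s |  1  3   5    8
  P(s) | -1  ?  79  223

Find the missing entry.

23

The 3 known points determine the degree-2 polynomial uniquely.
Write P(s) = as^2 + bs + c. Substituting each data point gives a linear system:
  a + b + c = -1
  25a + 5b + c = 79
  64a + 8b + c = 223
Solving the system yields a = 4, b = -4, c = -1.
So P(s) = 4s² - 4s - 1.
Then P(3) = 23.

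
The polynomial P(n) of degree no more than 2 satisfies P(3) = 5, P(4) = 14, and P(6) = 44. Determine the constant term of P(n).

2

Write P(n) = an^2 + bn + c. Substituting each data point gives a linear system:
  9a + 3b + c = 5
  16a + 4b + c = 14
  36a + 6b + c = 44
Solving the system yields a = 2, b = -5, c = 2.
So P(n) = 2n^2 - 5n + 2.
The constant term is 2.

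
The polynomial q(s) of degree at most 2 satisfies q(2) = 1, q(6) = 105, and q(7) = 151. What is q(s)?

q(s) = 4s^2 - 6s - 3

Write q(s) = as^2 + bs + c. Substituting each data point gives a linear system:
  4a + 2b + c = 1
  36a + 6b + c = 105
  49a + 7b + c = 151
Solving the system yields a = 4, b = -6, c = -3.
So q(s) = 4s² - 6s - 3.
Check: q(2) = 1. ✓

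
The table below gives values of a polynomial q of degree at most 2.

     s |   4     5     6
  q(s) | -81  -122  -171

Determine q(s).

Write q(s) = as^2 + bs + c. Substituting each data point gives a linear system:
  16a + 4b + c = -81
  25a + 5b + c = -122
  36a + 6b + c = -171
Solving the system yields a = -4, b = -5, c = 3.
So q(s) = -4s^2 - 5s + 3.
Check: q(6) = -171. ✓

q(s) = -4s^2 - 5s + 3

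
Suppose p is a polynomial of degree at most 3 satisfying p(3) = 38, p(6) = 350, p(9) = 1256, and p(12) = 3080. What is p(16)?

Forward differences of the values at s = 3, 6, 9, 12:
  p  : 38  350  1256  3080
  Δ  : 312  906  1824
  Δ^2: 594  918
  Δ^3: 324
The third differences are constant, confirming degree 3.
Interpolating (Newton forward form) and evaluating at s = 16 gives p(16) = 7500.

7500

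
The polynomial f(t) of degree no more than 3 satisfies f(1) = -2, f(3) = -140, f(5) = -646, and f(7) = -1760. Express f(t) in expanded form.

f(t) = -5t^3 - t^2 + 4

Write f(t) = at^3 + bt^2 + ct + d. Substituting each data point gives a linear system:
  a + b + c + d = -2
  27a + 9b + 3c + d = -140
  125a + 25b + 5c + d = -646
  343a + 49b + 7c + d = -1760
Solving the system yields a = -5, b = -1, c = 0, d = 4.
So f(t) = -5t^3 - t^2 + 4.
Check: f(3) = -140. ✓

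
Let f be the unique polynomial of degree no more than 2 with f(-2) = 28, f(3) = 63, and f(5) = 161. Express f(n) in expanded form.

Write f(n) = an^2 + bn + c. Substituting each data point gives a linear system:
  4a - 2b + c = 28
  9a + 3b + c = 63
  25a + 5b + c = 161
Solving the system yields a = 6, b = 1, c = 6.
So f(n) = 6n^2 + n + 6.
Check: f(3) = 63. ✓

f(n) = 6n^2 + n + 6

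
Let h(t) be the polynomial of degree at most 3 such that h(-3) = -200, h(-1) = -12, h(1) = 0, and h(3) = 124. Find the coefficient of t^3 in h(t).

6

Write h(t) = at^3 + bt^2 + ct + d. Substituting each data point gives a linear system:
  -27a + 9b - 3c + d = -200
  -a + b - c + d = -12
  a + b + c + d = 0
  27a + 9b + 3c + d = 124
Solving the system yields a = 6, b = -4, c = 0, d = -2.
So h(t) = 6t^3 - 4t^2 - 2.
The leading coefficient is 6.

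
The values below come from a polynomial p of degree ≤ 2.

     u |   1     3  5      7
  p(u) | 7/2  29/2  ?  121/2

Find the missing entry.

67/2

The 3 known points determine the degree-2 polynomial uniquely.
Write p(u) = au^2 + bu + c. Substituting each data point gives a linear system:
  a + b + c = 7/2
  9a + 3b + c = 29/2
  49a + 7b + c = 121/2
Solving the system yields a = 1, b = 3/2, c = 1.
So p(u) = u^2 + (3/2)u + 1.
Then p(5) = 67/2.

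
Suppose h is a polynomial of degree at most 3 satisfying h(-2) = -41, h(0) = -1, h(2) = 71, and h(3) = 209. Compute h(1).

Write h(n) = an^3 + bn^2 + cn + d. Substituting each data point gives a linear system:
  -8a + 4b - 2c + d = -41
  d = -1
  8a + 4b + 2c + d = 71
  27a + 9b + 3c + d = 209
Solving the system yields a = 6, b = 4, c = 4, d = -1.
So h(n) = 6n^3 + 4n^2 + 4n - 1.
Then h(1) = 13.

13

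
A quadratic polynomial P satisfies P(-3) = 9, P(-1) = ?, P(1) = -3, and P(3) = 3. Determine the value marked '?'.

On equispaced nodes a degree-2 polynomial has vanishing third forward difference, so
  - P(-3) + 3·P(-1) - 3·P(1) + P(3) = 0.
Substituting the known values and solving for P(-1):
  3·P(-1) = -3
  P(-1) = -1.

-1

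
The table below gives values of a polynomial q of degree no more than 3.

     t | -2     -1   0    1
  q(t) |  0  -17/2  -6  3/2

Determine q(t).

q(t) = -t^3 + (5/2)t^2 + 6t - 6

Write q(t) = at^3 + bt^2 + ct + d. Substituting each data point gives a linear system:
  -8a + 4b - 2c + d = 0
  -a + b - c + d = -17/2
  d = -6
  a + b + c + d = 3/2
Solving the system yields a = -1, b = 5/2, c = 6, d = -6.
So q(t) = -t^3 + (5/2)t^2 + 6t - 6.
Check: q(-2) = 0. ✓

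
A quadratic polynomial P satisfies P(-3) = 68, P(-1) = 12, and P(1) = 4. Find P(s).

P(s) = 6s^2 - 4s + 2

Using the Lagrange interpolation formula with nodes -3, -1, 1:
  L_0(s) = (s + 1)(s - 1) / 8
  L_1(s) = (s + 3)(s - 1) / -4
  L_2(s) = (s + 3)(s + 1) / 8
Then P(s) = 68·L_0(s) + 12·L_1(s) + 4·L_2(s).
Expanding and collecting terms gives P(s) = 6s^2 - 4s + 2.
Check: P(-3) = 68. ✓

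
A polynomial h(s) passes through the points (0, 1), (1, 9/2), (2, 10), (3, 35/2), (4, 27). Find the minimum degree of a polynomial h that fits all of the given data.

2

Forward differences of the values at s = 0, 1, 2, 3, 4:
  h  : 1  9/2  10  35/2  27
  Δ  : 7/2  11/2  15/2  19/2
  Δ^2: 2  2  2
  Δ^3: 0  0
  Δ^4: 0
The second differences are constant (2) and nonzero, while all higher differences vanish, so the minimal degree is 2.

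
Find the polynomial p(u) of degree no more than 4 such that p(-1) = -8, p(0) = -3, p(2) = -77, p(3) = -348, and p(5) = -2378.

Write p(u) = au^4 + bu^3 + cu^2 + du + e. Substituting each data point gives a linear system:
  a - b + c - d + e = -8
  e = -3
  16a + 8b + 4c + 2d + e = -77
  81a + 27b + 9c + 3d + e = -348
  625a + 125b + 25c + 5d + e = -2378
Solving the system yields a = -3, b = -4, c = -1, d = 5, e = -3.
So p(u) = -3u^4 - 4u^3 - u^2 + 5u - 3.
Check: p(-1) = -8. ✓

p(u) = -3u^4 - 4u^3 - u^2 + 5u - 3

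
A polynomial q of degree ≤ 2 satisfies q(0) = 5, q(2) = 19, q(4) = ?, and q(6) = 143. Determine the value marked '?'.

The 3 known points determine the degree-2 polynomial uniquely.
Write q(x) = ax^2 + bx + c. Substituting each data point gives a linear system:
  c = 5
  4a + 2b + c = 19
  36a + 6b + c = 143
Solving the system yields a = 4, b = -1, c = 5.
So q(x) = 4x^2 - x + 5.
Then q(4) = 65.

65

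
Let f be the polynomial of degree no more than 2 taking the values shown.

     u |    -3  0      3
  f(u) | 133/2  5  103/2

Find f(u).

f(u) = 6u^2 - (5/2)u + 5

Using the Lagrange interpolation formula with nodes -3, 0, 3:
  L_0(u) = u(u - 3) / 18
  L_1(u) = (u + 3)(u - 3) / -9
  L_2(u) = (u + 3)u / 18
Then f(u) = 133/2·L_0(u) + 5·L_1(u) + 103/2·L_2(u).
Expanding and collecting terms gives f(u) = 6u^2 - (5/2)u + 5.
Check: f(-3) = 133/2. ✓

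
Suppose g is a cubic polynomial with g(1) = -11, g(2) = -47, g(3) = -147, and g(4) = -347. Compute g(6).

Forward differences of the values at n = 1, 2, 3, 4:
  g  : -11  -47  -147  -347
  Δ  : -36  -100  -200
  Δ^2: -64  -100
  Δ^3: -36
The third differences are constant, confirming degree 3.
Interpolating (Newton forward form) and evaluating at n = 6 gives g(6) = -1191.

-1191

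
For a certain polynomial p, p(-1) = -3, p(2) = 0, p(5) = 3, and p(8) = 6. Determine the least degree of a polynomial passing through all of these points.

Forward differences of the values at t = -1, 2, 5, 8:
  p  : -3  0  3  6
  Δ  : 3  3  3
  Δ^2: 0  0
  Δ^3: 0
The first differences are constant (3) and nonzero, while all higher differences vanish, so the minimal degree is 1.

1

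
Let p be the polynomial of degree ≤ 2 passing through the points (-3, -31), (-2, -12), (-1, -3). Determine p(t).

p(t) = -5t^2 - 6t - 4

Using the Lagrange interpolation formula with nodes -3, -2, -1:
  L_0(t) = (t + 2)(t + 1) / 2
  L_1(t) = (t + 3)(t + 1) / -1
  L_2(t) = (t + 3)(t + 2) / 2
Then p(t) = -31·L_0(t) - 12·L_1(t) - 3·L_2(t).
Expanding and collecting terms gives p(t) = -5t^2 - 6t - 4.
Check: p(-1) = -3. ✓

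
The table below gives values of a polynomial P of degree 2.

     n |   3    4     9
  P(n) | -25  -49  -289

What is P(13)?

Using the Lagrange interpolation formula with nodes 3, 4, 9:
  L_0(n) = (n - 4)(n - 9) / 6
  L_1(n) = (n - 3)(n - 9) / -5
  L_2(n) = (n - 3)(n - 4) / 30
Then P(n) = -25·L_0(n) - 49·L_1(n) - 289·L_2(n).
Expanding and collecting terms gives P(n) = -4n^2 + 4n - 1.
Evaluating at n = 13: P(13) = -625.

-625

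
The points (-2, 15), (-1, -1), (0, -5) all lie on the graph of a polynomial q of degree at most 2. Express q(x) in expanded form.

q(x) = 6x^2 + 2x - 5

Write q(x) = ax^2 + bx + c. Substituting each data point gives a linear system:
  4a - 2b + c = 15
  a - b + c = -1
  c = -5
Solving the system yields a = 6, b = 2, c = -5.
So q(x) = 6x^2 + 2x - 5.
Check: q(-2) = 15. ✓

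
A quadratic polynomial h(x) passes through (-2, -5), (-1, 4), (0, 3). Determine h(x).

h(x) = -5x^2 - 6x + 3

Write h(x) = ax^2 + bx + c. Substituting each data point gives a linear system:
  4a - 2b + c = -5
  a - b + c = 4
  c = 3
Solving the system yields a = -5, b = -6, c = 3.
So h(x) = -5x^2 - 6x + 3.
Check: h(-1) = 4. ✓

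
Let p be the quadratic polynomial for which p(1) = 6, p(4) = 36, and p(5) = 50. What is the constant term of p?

Write p(n) = an^2 + bn + c. Substituting each data point gives a linear system:
  a + b + c = 6
  16a + 4b + c = 36
  25a + 5b + c = 50
Solving the system yields a = 1, b = 5, c = 0.
So p(n) = n^2 + 5n.
The constant term is 0.

0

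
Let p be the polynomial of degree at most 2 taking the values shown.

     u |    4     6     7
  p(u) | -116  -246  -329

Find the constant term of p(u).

0

Write p(u) = au^2 + bu + c. Substituting each data point gives a linear system:
  16a + 4b + c = -116
  36a + 6b + c = -246
  49a + 7b + c = -329
Solving the system yields a = -6, b = -5, c = 0.
So p(u) = -6u² - 5u.
The constant term is 0.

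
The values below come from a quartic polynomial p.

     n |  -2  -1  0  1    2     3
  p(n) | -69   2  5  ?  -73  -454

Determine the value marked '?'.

6

The 5 known points determine the degree-4 polynomial uniquely.
Write p(n) = an^4 + bn^3 + cn^2 + dn + e. Substituting each data point gives a linear system:
  16a - 8b + 4c - 2d + e = -69
  a - b + c - d + e = 2
  e = 5
  16a + 8b + 4c + 2d + e = -73
  81a + 27b + 9c + 3d + e = -454
Solving the system yields a = -6, b = -1, c = 5, d = 3, e = 5.
So p(n) = -6n⁴ - n³ + 5n² + 3n + 5.
Then p(1) = 6.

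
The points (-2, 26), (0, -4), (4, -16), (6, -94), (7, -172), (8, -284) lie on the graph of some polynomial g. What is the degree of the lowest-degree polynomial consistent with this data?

Divided differences on the nodes -2, 0, 4, 6, 7, 8:
  order 0: 26  -4  -16  -94  -172  -284
  order 1: -15  -3  -39  -78  -112
  order 2: 2  -6  -13  -17
  order 3: -1  -1  -1
  order 4: 0  0
  order 5: 0
The order-3 divided differences are all -1 (nonzero) and every higher order vanishes, so the data lies on a polynomial of degree exactly 3.

3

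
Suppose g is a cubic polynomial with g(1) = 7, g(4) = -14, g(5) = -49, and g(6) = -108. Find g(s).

g(s) = -s^3 + 3s^2 - s + 6

Write g(s) = as^3 + bs^2 + cs + d. Substituting each data point gives a linear system:
  a + b + c + d = 7
  64a + 16b + 4c + d = -14
  125a + 25b + 5c + d = -49
  216a + 36b + 6c + d = -108
Solving the system yields a = -1, b = 3, c = -1, d = 6.
So g(s) = -s^3 + 3s^2 - s + 6.
Check: g(5) = -49. ✓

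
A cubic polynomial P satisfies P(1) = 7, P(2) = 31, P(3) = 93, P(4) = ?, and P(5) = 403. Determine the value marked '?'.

The 4 known points determine the degree-3 polynomial uniquely.
Write P(n) = an^3 + bn^2 + cn + d. Substituting each data point gives a linear system:
  a + b + c + d = 7
  8a + 4b + 2c + d = 31
  27a + 9b + 3c + d = 93
  125a + 25b + 5c + d = 403
Solving the system yields a = 3, b = 1, c = 0, d = 3.
So P(n) = 3n^3 + n^2 + 3.
Then P(4) = 211.

211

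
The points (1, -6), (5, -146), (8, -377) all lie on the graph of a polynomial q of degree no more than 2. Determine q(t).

Using the Lagrange interpolation formula with nodes 1, 5, 8:
  L_0(t) = (t - 5)(t - 8) / 28
  L_1(t) = (t - 1)(t - 8) / -12
  L_2(t) = (t - 1)(t - 5) / 21
Then q(t) = -6·L_0(t) - 146·L_1(t) - 377·L_2(t).
Expanding and collecting terms gives q(t) = -6t^2 + t - 1.
Check: q(5) = -146. ✓

q(t) = -6t^2 + t - 1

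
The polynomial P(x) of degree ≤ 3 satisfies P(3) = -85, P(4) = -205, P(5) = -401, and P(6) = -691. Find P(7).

Using the Lagrange interpolation formula with nodes 3, 4, 5, 6:
  L_0(x) = (x - 4)(x - 5)(x - 6) / -6
  L_1(x) = (x - 3)(x - 5)(x - 6) / 2
  L_2(x) = (x - 3)(x - 4)(x - 6) / -2
  L_3(x) = (x - 3)(x - 4)(x - 5) / 6
Then P(x) = -85·L_0(x) - 205·L_1(x) - 401·L_2(x) - 691·L_3(x).
Expanding and collecting terms gives P(x) = -3x^3 - 2x^2 + 5x - 1.
Evaluating at x = 7: P(7) = -1093.

-1093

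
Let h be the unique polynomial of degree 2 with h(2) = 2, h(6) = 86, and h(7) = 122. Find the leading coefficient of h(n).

Write h(n) = an^2 + bn + c. Substituting each data point gives a linear system:
  4a + 2b + c = 2
  36a + 6b + c = 86
  49a + 7b + c = 122
Solving the system yields a = 3, b = -3, c = -4.
So h(n) = 3n^2 - 3n - 4.
The leading coefficient is 3.

3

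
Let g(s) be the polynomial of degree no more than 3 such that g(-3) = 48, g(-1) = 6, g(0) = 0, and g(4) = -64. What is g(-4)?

Write g(s) = as^3 + bs^2 + cs + d. Substituting each data point gives a linear system:
  -27a + 9b - 3c + d = 48
  -a + b - c + d = 6
  d = 0
  64a + 16b + 4c + d = -64
Solving the system yields a = -1, b = 1, c = -4, d = 0.
So g(s) = -s^3 + s^2 - 4s.
Then g(-4) = 96.

96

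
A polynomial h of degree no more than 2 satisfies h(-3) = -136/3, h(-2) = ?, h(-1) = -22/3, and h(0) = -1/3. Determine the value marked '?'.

-67/3

The 3 known points determine the degree-2 polynomial uniquely.
Write h(t) = at^2 + bt + c. Substituting each data point gives a linear system:
  9a - 3b + c = -136/3
  a - b + c = -22/3
  c = -1/3
Solving the system yields a = -4, b = 3, c = -1/3.
So h(t) = -4t^2 + 3t - 1/3.
Then h(-2) = -67/3.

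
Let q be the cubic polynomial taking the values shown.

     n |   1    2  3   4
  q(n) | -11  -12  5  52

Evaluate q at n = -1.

Using the Lagrange interpolation formula with nodes 1, 2, 3, 4:
  L_0(n) = (n - 2)(n - 3)(n - 4) / -6
  L_1(n) = (n - 1)(n - 3)(n - 4) / 2
  L_2(n) = (n - 1)(n - 2)(n - 4) / -2
  L_3(n) = (n - 1)(n - 2)(n - 3) / 6
Then q(n) = -11·L_0(n) - 12·L_1(n) + 5·L_2(n) + 52·L_3(n).
Expanding and collecting terms gives q(n) = 2n³ - 3n² - 6n - 4.
Evaluating at n = -1: q(-1) = -3.

-3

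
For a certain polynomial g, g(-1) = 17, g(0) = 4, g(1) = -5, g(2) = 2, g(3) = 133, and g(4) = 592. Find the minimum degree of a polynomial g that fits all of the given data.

Forward differences of the values at x = -1, 0, 1, 2, 3, 4:
  g  : 17  4  -5  2  133  592
  Δ  : -13  -9  7  131  459
  Δ^2: 4  16  124  328
  Δ^3: 12  108  204
  Δ^4: 96  96
  Δ^5: 0
The fourth differences are constant (96) and nonzero, while all higher differences vanish, so the minimal degree is 4.

4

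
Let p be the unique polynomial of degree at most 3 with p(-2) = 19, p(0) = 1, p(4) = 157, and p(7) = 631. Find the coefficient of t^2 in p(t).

Write p(t) = at^3 + bt^2 + ct + d. Substituting each data point gives a linear system:
  -8a + 4b - 2c + d = 19
  d = 1
  64a + 16b + 4c + d = 157
  343a + 49b + 7c + d = 631
Solving the system yields a = 1, b = 6, c = -1, d = 1.
So p(t) = t³ + 6t² - t + 1.
The coefficient of t^2 is 6.

6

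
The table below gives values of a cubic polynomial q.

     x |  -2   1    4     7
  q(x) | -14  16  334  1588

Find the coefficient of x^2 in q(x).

4

Write q(x) = ax^3 + bx^2 + cx + d. Substituting each data point gives a linear system:
  -8a + 4b - 2c + d = -14
  a + b + c + d = 16
  64a + 16b + 4c + d = 334
  343a + 49b + 7c + d = 1588
Solving the system yields a = 4, b = 4, c = 2, d = 6.
So q(x) = 4x³ + 4x² + 2x + 6.
The coefficient of x^2 is 4.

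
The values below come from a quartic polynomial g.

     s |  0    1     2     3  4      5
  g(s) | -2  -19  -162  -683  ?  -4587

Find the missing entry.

-1978

On equispaced nodes a degree-4 polynomial has vanishing fifth forward difference, so
  - g(0) + 5·g(1) - 10·g(2) + 10·g(3) - 5·g(4) + g(5) = 0.
Substituting the known values and solving for g(4):
  -5·g(4) = 9890
  g(4) = -1978.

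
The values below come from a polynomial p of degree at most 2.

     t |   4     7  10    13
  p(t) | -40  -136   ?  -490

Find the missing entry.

-286

The 3 known points determine the degree-2 polynomial uniquely.
Write p(t) = at^2 + bt + c. Substituting each data point gives a linear system:
  16a + 4b + c = -40
  49a + 7b + c = -136
  169a + 13b + c = -490
Solving the system yields a = -3, b = 1, c = 4.
So p(t) = -3t^2 + t + 4.
Then p(10) = -286.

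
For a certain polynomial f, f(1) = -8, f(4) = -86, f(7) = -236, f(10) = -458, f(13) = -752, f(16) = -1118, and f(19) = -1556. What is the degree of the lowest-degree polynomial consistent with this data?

2

Forward differences of the values at x = 1, 4, 7, 10, 13, 16, 19:
  f  : -8  -86  -236  -458  -752  -1118  -1556
  Δ  : -78  -150  -222  -294  -366  -438
  Δ^2: -72  -72  -72  -72  -72
  Δ^3: 0  0  0  0
  Δ^4: 0  0  0
  Δ^5: 0  0
  Δ^6: 0
The second differences are constant (-72) and nonzero, while all higher differences vanish, so the minimal degree is 2.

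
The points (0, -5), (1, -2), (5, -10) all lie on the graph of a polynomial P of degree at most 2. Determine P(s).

P(s) = -s^2 + 4s - 5

Using the Lagrange interpolation formula with nodes 0, 1, 5:
  L_0(s) = (s - 1)(s - 5) / 5
  L_1(s) = s(s - 5) / -4
  L_2(s) = s(s - 1) / 20
Then P(s) = -5·L_0(s) - 2·L_1(s) - 10·L_2(s).
Expanding and collecting terms gives P(s) = -s^2 + 4s - 5.
Check: P(1) = -2. ✓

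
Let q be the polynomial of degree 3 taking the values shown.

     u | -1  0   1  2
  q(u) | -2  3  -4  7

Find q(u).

q(u) = 5u^3 - 6u^2 - 6u + 3

Write q(u) = au^3 + bu^2 + cu + d. Substituting each data point gives a linear system:
  -a + b - c + d = -2
  d = 3
  a + b + c + d = -4
  8a + 4b + 2c + d = 7
Solving the system yields a = 5, b = -6, c = -6, d = 3.
So q(u) = 5u^3 - 6u^2 - 6u + 3.
Check: q(2) = 7. ✓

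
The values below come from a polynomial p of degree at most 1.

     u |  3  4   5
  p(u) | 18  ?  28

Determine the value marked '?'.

The 2 known points determine the degree-1 polynomial uniquely.
Write p(u) = au + b. Substituting each data point gives a linear system:
  3a + b = 18
  5a + b = 28
Solving the system yields a = 5, b = 3.
So p(u) = 5u + 3.
Then p(4) = 23.

23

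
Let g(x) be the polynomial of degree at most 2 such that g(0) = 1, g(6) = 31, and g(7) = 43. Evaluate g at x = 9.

Write g(x) = ax^2 + bx + c. Substituting each data point gives a linear system:
  c = 1
  36a + 6b + c = 31
  49a + 7b + c = 43
Solving the system yields a = 1, b = -1, c = 1.
So g(x) = x^2 - x + 1.
Then g(9) = 73.

73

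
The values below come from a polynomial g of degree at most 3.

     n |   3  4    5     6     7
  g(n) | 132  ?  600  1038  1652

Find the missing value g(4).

The 4 known points determine the degree-3 polynomial uniquely.
Write g(n) = an^3 + bn^2 + cn + d. Substituting each data point gives a linear system:
  27a + 9b + 3c + d = 132
  125a + 25b + 5c + d = 600
  216a + 36b + 6c + d = 1038
  343a + 49b + 7c + d = 1652
Solving the system yields a = 5, b = -2, c = 5, d = 0.
So g(n) = 5n^3 - 2n^2 + 5n.
Then g(4) = 308.

308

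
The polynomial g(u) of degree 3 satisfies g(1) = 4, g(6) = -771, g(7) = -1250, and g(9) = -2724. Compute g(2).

-15

Using the Lagrange interpolation formula with nodes 1, 6, 7, 9:
  L_0(u) = (u - 6)(u - 7)(u - 9) / -240
  L_1(u) = (u - 1)(u - 7)(u - 9) / 15
  L_2(u) = (u - 1)(u - 6)(u - 9) / -12
  L_3(u) = (u - 1)(u - 6)(u - 7) / 48
Then g(u) = 4·L_0(u) - 771·L_1(u) - 1250·L_2(u) - 2724·L_3(u).
Expanding and collecting terms gives g(u) = -4u³ + 2u² + 3u + 3.
Evaluating at u = 2: g(2) = -15.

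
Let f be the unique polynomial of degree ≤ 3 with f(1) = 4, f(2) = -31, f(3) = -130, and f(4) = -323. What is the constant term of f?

Write f(x) = ax^3 + bx^2 + cx + d. Substituting each data point gives a linear system:
  a + b + c + d = 4
  8a + 4b + 2c + d = -31
  27a + 9b + 3c + d = -130
  64a + 16b + 4c + d = -323
Solving the system yields a = -5, b = -2, c = 6, d = 5.
So f(x) = -5x^3 - 2x^2 + 6x + 5.
The constant term is 5.

5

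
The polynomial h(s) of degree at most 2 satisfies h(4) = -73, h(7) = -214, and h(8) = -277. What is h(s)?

h(s) = -4s^2 - 3s + 3

Using the Lagrange interpolation formula with nodes 4, 7, 8:
  L_0(s) = (s - 7)(s - 8) / 12
  L_1(s) = (s - 4)(s - 8) / -3
  L_2(s) = (s - 4)(s - 7) / 4
Then h(s) = -73·L_0(s) - 214·L_1(s) - 277·L_2(s).
Expanding and collecting terms gives h(s) = -4s^2 - 3s + 3.
Check: h(8) = -277. ✓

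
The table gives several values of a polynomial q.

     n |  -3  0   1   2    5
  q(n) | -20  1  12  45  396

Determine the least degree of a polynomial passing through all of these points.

3

Divided differences on the nodes -3, 0, 1, 2, 5:
  order 0: -20  1  12  45  396
  order 1: 7  11  33  117
  order 2: 1  11  21
  order 3: 2  2
  order 4: 0
The order-3 divided differences are all 2 (nonzero) and every higher order vanishes, so the data lies on a polynomial of degree exactly 3.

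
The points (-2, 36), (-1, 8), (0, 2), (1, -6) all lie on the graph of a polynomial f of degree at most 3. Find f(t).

Write f(t) = at^3 + bt^2 + ct + d. Substituting each data point gives a linear system:
  -8a + 4b - 2c + d = 36
  -a + b - c + d = 8
  d = 2
  a + b + c + d = -6
Solving the system yields a = -4, b = -1, c = -3, d = 2.
So f(t) = -4t^3 - t^2 - 3t + 2.
Check: f(-2) = 36. ✓

f(t) = -4t^3 - t^2 - 3t + 2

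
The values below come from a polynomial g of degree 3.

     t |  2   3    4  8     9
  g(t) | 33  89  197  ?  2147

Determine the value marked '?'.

The 4 known points determine the degree-3 polynomial uniquely.
Write g(t) = at^3 + bt^2 + ct + d. Substituting each data point gives a linear system:
  8a + 4b + 2c + d = 33
  27a + 9b + 3c + d = 89
  64a + 16b + 4c + d = 197
  729a + 81b + 9c + d = 2147
Solving the system yields a = 3, b = -1, c = 4, d = 5.
So g(t) = 3t³ - t² + 4t + 5.
Then g(8) = 1509.

1509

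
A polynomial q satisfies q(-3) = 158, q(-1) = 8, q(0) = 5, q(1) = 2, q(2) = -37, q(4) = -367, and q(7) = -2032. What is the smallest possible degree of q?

3

Divided differences on the nodes -3, -1, 0, 1, 2, 4, 7:
  order 0: 158  8  5  2  -37  -367  -2032
  order 1: -75  -3  -3  -39  -165  -555
  order 2: 24  0  -18  -42  -78
  order 3: -6  -6  -6  -6
  order 4: 0  0  0
  order 5: 0  0
  order 6: 0
The order-3 divided differences are all -6 (nonzero) and every higher order vanishes, so the data lies on a polynomial of degree exactly 3.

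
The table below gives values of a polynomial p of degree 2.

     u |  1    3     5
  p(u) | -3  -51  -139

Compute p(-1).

Write p(u) = au^2 + bu + c. Substituting each data point gives a linear system:
  a + b + c = -3
  9a + 3b + c = -51
  25a + 5b + c = -139
Solving the system yields a = -5, b = -4, c = 6.
So p(u) = -5u² - 4u + 6.
Then p(-1) = 5.

5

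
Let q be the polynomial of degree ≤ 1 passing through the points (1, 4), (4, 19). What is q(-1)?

-6

Using the Lagrange interpolation formula with nodes 1, 4:
  L_0(x) = (x - 4) / -3
  L_1(x) = (x - 1) / 3
Then q(x) = 4·L_0(x) + 19·L_1(x).
Expanding and collecting terms gives q(x) = 5x - 1.
Evaluating at x = -1: q(-1) = -6.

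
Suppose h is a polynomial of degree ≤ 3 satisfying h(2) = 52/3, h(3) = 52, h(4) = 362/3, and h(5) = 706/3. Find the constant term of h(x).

2

Write h(x) = ax^3 + bx^2 + cx + d. Substituting each data point gives a linear system:
  8a + 4b + 2c + d = 52/3
  27a + 9b + 3c + d = 52
  64a + 16b + 4c + d = 362/3
  125a + 25b + 5c + d = 706/3
Solving the system yields a = 2, b = -1, c = 5/3, d = 2.
So h(x) = 2x^3 - x^2 + (5/3)x + 2.
The constant term is 2.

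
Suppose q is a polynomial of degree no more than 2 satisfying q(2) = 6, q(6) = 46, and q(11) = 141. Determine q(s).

Using the Lagrange interpolation formula with nodes 2, 6, 11:
  L_0(s) = (s - 6)(s - 11) / 36
  L_1(s) = (s - 2)(s - 11) / -20
  L_2(s) = (s - 2)(s - 6) / 45
Then q(s) = 6·L_0(s) + 46·L_1(s) + 141·L_2(s).
Expanding and collecting terms gives q(s) = s² + 2s - 2.
Check: q(2) = 6. ✓

q(s) = s^2 + 2s - 2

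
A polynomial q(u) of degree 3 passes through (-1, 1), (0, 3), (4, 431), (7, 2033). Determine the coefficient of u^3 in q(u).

Write q(u) = au^3 + bu^2 + cu + d. Substituting each data point gives a linear system:
  -a + b - c + d = 1
  d = 3
  64a + 16b + 4c + d = 431
  343a + 49b + 7c + d = 2033
Solving the system yields a = 5, b = 6, c = 3, d = 3.
So q(u) = 5u^3 + 6u^2 + 3u + 3.
The leading coefficient is 5.

5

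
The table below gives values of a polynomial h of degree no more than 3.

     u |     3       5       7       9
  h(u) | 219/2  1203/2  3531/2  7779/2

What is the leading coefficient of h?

6

Write h(u) = au^3 + bu^2 + cu + d. Substituting each data point gives a linear system:
  27a + 9b + 3c + d = 219/2
  125a + 25b + 5c + d = 1203/2
  343a + 49b + 7c + d = 3531/2
  729a + 81b + 9c + d = 7779/2
Solving the system yields a = 6, b = -6, c = 0, d = 3/2.
So h(u) = 6u^3 - 6u^2 + 3/2.
The leading coefficient is 6.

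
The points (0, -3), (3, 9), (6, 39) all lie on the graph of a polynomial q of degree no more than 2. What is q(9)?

Using the Lagrange interpolation formula with nodes 0, 3, 6:
  L_0(x) = (x - 3)(x - 6) / 18
  L_1(x) = x(x - 6) / -9
  L_2(x) = x(x - 3) / 18
Then q(x) = -3·L_0(x) + 9·L_1(x) + 39·L_2(x).
Expanding and collecting terms gives q(x) = x² + x - 3.
Evaluating at x = 9: q(9) = 87.

87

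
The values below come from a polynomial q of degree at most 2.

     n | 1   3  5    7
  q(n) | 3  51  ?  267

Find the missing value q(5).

The 3 known points determine the degree-2 polynomial uniquely.
Write q(n) = an^2 + bn + c. Substituting each data point gives a linear system:
  a + b + c = 3
  9a + 3b + c = 51
  49a + 7b + c = 267
Solving the system yields a = 5, b = 4, c = -6.
So q(n) = 5n^2 + 4n - 6.
Then q(5) = 139.

139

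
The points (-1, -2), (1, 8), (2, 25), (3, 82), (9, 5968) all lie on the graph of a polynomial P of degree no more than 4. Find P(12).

Write P(n) = an^4 + bn^3 + cn^2 + dn + e. Substituting each data point gives a linear system:
  a - b + c - d + e = -2
  a + b + c + d + e = 8
  16a + 8b + 4c + 2d + e = 25
  81a + 27b + 9c + 3d + e = 82
  6561a + 729b + 81c + 9d + e = 5968
Solving the system yields a = 1, b = -1, c = 1, d = 6, e = 1.
So P(n) = n⁴ - n³ + n² + 6n + 1.
Then P(12) = 19225.

19225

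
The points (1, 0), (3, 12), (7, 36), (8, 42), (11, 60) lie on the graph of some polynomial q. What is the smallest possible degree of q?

1

Divided differences on the nodes 1, 3, 7, 8, 11:
  order 0: 0  12  36  42  60
  order 1: 6  6  6  6
  order 2: 0  0  0
  order 3: 0  0
  order 4: 0
The order-1 divided differences are all 6 (nonzero) and every higher order vanishes, so the data lies on a polynomial of degree exactly 1.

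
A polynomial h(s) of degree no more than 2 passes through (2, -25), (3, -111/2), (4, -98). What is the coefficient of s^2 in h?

-6

Write h(s) = as^2 + bs + c. Substituting each data point gives a linear system:
  4a + 2b + c = -25
  9a + 3b + c = -111/2
  16a + 4b + c = -98
Solving the system yields a = -6, b = -1/2, c = 0.
So h(s) = -6s^2 - (1/2)s.
The leading coefficient is -6.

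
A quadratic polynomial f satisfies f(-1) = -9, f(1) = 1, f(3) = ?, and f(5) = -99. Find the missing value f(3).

On equispaced nodes a degree-2 polynomial has vanishing third forward difference, so
  - f(-1) + 3·f(1) - 3·f(3) + f(5) = 0.
Substituting the known values and solving for f(3):
  -3·f(3) = 87
  f(3) = -29.

-29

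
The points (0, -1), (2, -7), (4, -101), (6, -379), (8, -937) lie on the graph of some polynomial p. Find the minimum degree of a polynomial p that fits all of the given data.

3

Forward differences of the values at s = 0, 2, 4, 6, 8:
  p  : -1  -7  -101  -379  -937
  Δ  : -6  -94  -278  -558
  Δ^2: -88  -184  -280
  Δ^3: -96  -96
  Δ^4: 0
The third differences are constant (-96) and nonzero, while all higher differences vanish, so the minimal degree is 3.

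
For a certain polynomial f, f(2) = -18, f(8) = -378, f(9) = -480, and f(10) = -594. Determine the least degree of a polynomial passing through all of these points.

Divided differences on the nodes 2, 8, 9, 10:
  order 0: -18  -378  -480  -594
  order 1: -60  -102  -114
  order 2: -6  -6
  order 3: 0
The order-2 divided differences are all -6 (nonzero) and every higher order vanishes, so the data lies on a polynomial of degree exactly 2.

2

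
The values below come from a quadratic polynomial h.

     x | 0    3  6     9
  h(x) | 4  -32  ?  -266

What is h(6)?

-122

On equispaced nodes a degree-2 polynomial has vanishing third forward difference, so
  - h(0) + 3·h(3) - 3·h(6) + h(9) = 0.
Substituting the known values and solving for h(6):
  -3·h(6) = 366
  h(6) = -122.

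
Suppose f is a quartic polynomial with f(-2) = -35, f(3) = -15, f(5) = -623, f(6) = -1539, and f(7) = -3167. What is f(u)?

f(u) = -2u^4 + 4u^3 + 6u^2 - 4u - 3

Write f(u) = au^4 + bu^3 + cu^2 + du + e. Substituting each data point gives a linear system:
  16a - 8b + 4c - 2d + e = -35
  81a + 27b + 9c + 3d + e = -15
  625a + 125b + 25c + 5d + e = -623
  1296a + 216b + 36c + 6d + e = -1539
  2401a + 343b + 49c + 7d + e = -3167
Solving the system yields a = -2, b = 4, c = 6, d = -4, e = -3.
So f(u) = -2u^4 + 4u^3 + 6u^2 - 4u - 3.
Check: f(-2) = -35. ✓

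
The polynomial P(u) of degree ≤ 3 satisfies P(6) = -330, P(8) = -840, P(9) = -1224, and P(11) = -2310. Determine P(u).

P(u) = -2u^3 + 3u^2 - u

Write P(u) = au^3 + bu^2 + cu + d. Substituting each data point gives a linear system:
  216a + 36b + 6c + d = -330
  512a + 64b + 8c + d = -840
  729a + 81b + 9c + d = -1224
  1331a + 121b + 11c + d = -2310
Solving the system yields a = -2, b = 3, c = -1, d = 0.
So P(u) = -2u^3 + 3u^2 - u.
Check: P(11) = -2310. ✓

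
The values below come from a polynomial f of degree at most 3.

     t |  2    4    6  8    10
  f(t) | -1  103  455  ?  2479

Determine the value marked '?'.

On equispaced nodes a degree-3 polynomial has vanishing fourth forward difference, so
  f(2) - 4·f(4) + 6·f(6) - 4·f(8) + f(10) = 0.
Substituting the known values and solving for f(8):
  -4·f(8) = -4796
  f(8) = 1199.

1199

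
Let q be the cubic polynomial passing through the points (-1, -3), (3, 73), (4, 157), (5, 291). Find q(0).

1

Using the Lagrange interpolation formula with nodes -1, 3, 4, 5:
  L_0(t) = (t - 3)(t - 4)(t - 5) / -120
  L_1(t) = (t + 1)(t - 4)(t - 5) / 8
  L_2(t) = (t + 1)(t - 3)(t - 5) / -5
  L_3(t) = (t + 1)(t - 3)(t - 4) / 12
Then q(t) = -3·L_0(t) + 73·L_1(t) + 157·L_2(t) + 291·L_3(t).
Expanding and collecting terms gives q(t) = 2t³ + t² + 3t + 1.
Evaluating at t = 0: q(0) = 1.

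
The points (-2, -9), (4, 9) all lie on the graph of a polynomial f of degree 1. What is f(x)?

Using the Lagrange interpolation formula with nodes -2, 4:
  L_0(x) = (x - 4) / -6
  L_1(x) = (x + 2) / 6
Then f(x) = -9·L_0(x) + 9·L_1(x).
Expanding and collecting terms gives f(x) = 3x - 3.
Check: f(4) = 9. ✓

f(x) = 3x - 3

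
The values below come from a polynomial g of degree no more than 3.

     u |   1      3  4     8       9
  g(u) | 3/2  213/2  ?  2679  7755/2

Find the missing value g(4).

285

The 4 known points determine the degree-3 polynomial uniquely.
Write g(u) = au^3 + bu^2 + cu + d. Substituting each data point gives a linear system:
  a + b + c + d = 3/2
  27a + 9b + 3c + d = 213/2
  512a + 64b + 8c + d = 2679
  729a + 81b + 9c + d = 7755/2
Solving the system yields a = 6, b = -6, c = -3/2, d = 3.
So g(u) = 6u^3 - 6u^2 - (3/2)u + 3.
Then g(4) = 285.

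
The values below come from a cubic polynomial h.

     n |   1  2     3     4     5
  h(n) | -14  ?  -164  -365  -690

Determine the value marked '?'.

-57

The 4 known points determine the degree-3 polynomial uniquely.
Write h(n) = an^3 + bn^2 + cn + d. Substituting each data point gives a linear system:
  a + b + c + d = -14
  27a + 9b + 3c + d = -164
  64a + 16b + 4c + d = -365
  125a + 25b + 5c + d = -690
Solving the system yields a = -5, b = -2, c = -2, d = -5.
So h(n) = -5n³ - 2n² - 2n - 5.
Then h(2) = -57.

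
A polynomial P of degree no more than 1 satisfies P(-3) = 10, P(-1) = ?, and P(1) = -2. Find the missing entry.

4

The 2 known points determine the degree-1 polynomial uniquely.
Write P(x) = ax + b. Substituting each data point gives a linear system:
  -3a + b = 10
  a + b = -2
Solving the system yields a = -3, b = 1.
So P(x) = -3x + 1.
Then P(-1) = 4.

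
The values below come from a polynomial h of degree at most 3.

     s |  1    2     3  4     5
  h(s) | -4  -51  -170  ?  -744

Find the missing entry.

The 4 known points determine the degree-3 polynomial uniquely.
Write h(s) = as^3 + bs^2 + cs + d. Substituting each data point gives a linear system:
  a + b + c + d = -4
  8a + 4b + 2c + d = -51
  27a + 9b + 3c + d = -170
  125a + 25b + 5c + d = -744
Solving the system yields a = -5, b = -6, c = 6, d = 1.
So h(s) = -5s^3 - 6s^2 + 6s + 1.
Then h(4) = -391.

-391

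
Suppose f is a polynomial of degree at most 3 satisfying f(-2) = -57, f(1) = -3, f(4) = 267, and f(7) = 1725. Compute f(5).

Write f(u) = au^3 + bu^2 + cu + d. Substituting each data point gives a linear system:
  -8a + 4b - 2c + d = -57
  a + b + c + d = -3
  64a + 16b + 4c + d = 267
  343a + 49b + 7c + d = 1725
Solving the system yields a = 6, b = -6, c = -6, d = 3.
So f(u) = 6u³ - 6u² - 6u + 3.
Then f(5) = 573.

573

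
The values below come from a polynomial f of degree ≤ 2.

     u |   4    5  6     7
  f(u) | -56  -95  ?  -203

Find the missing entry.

-144

On equispaced nodes a degree-2 polynomial has vanishing third forward difference, so
  - f(4) + 3·f(5) - 3·f(6) + f(7) = 0.
Substituting the known values and solving for f(6):
  -3·f(6) = 432
  f(6) = -144.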